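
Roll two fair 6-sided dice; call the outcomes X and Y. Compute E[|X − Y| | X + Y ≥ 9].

P(X + Y ≥ 9) = 5/18.
Summing |X−Y|·P(x,y) over outcomes with X + Y ≥ 9 gives 7/18.
E[|X − Y| | X + Y ≥ 9] = (7/18) / (5/18) = 7/5.

7/5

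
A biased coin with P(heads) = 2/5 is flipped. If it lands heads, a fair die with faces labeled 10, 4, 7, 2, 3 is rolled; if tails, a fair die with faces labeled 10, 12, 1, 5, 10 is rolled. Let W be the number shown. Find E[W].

166/25

E[W | heads] = (10+4+7+2+3)/5 = 26/5.
E[W | tails] = (10+12+1+5+10)/5 = 38/5.
E[W] = (2/5)·(26/5) + (3/5)·(38/5) = 166/25.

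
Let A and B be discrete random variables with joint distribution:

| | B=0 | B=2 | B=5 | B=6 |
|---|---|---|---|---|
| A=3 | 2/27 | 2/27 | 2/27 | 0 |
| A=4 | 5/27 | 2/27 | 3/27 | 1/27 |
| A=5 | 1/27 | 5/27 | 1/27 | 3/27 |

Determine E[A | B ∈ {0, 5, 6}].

P(B ∈ {0, 5, 6}) = 2/3.
Σ A·P over the event = 3·(2/27) + 3·(2/27) + 4·(5/27) + 4·(3/27) + 4·(1/27) + 5·(1/27) + 5·(1/27) + 5·(3/27) = 73/27.
E[A | B ∈ {0, 5, 6}] = (73/27) / (2/3) = 73/18.

73/18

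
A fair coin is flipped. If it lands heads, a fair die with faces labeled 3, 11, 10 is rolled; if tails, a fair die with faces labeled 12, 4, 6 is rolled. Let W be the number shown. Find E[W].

23/3

E[W | heads] = (3+11+10)/3 = 8.
E[W | tails] = (12+4+6)/3 = 22/3.
E[W] = (1/2)·(8) + (1/2)·(22/3) = 23/3.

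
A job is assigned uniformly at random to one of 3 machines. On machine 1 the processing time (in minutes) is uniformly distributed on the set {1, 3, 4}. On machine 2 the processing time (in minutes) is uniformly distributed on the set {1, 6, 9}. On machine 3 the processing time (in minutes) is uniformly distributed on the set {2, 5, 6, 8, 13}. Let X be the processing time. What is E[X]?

E[X | machine 1] = (1+3+4)/3 = 8/3.
E[X | machine 2] = (1+6+9)/3 = 16/3.
E[X | machine 3] = (2+5+6+8+13)/5 = 34/5.
E[X] = (1/3)·(8/3) + (1/3)·(16/3) + (1/3)·(34/5) = 74/15.

74/15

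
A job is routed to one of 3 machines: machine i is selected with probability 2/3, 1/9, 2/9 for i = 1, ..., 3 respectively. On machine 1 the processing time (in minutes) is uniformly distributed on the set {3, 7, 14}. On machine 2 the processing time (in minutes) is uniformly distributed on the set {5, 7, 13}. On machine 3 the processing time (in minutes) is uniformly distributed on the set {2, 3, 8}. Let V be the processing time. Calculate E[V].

65/9

E[V | machine 1] = (3+7+14)/3 = 8.
E[V | machine 2] = (5+7+13)/3 = 25/3.
E[V | machine 3] = (2+3+8)/3 = 13/3.
E[V] = (2/3)·(8) + (1/9)·(25/3) + (2/9)·(13/3) = 65/9.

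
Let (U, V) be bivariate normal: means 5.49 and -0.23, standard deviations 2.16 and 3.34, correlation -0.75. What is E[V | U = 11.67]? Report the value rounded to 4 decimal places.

-7.3971

The regression of V on U has slope ρ·σ_V/σ_U and passes through (μ_U, μ_V).
E[V | U=11.67] = -0.23 + (-0.75)·(3.34/2.16)·(11.67 − (5.49)) = -0.23 + (-1.15972)·(6.18) = -7.3971.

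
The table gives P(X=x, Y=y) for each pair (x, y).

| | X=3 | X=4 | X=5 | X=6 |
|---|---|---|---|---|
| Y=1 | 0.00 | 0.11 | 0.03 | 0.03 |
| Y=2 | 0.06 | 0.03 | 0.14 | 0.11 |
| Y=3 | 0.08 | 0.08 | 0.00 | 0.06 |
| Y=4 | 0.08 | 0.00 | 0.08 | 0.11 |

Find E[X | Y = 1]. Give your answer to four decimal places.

4.5294

P(Y = 1) = 0.17.
Summing X·P(X=x,Y=y) over the conditioning event gives 0.77.
E[X | Y = 1] = (0.77) / (0.17) = 4.5294.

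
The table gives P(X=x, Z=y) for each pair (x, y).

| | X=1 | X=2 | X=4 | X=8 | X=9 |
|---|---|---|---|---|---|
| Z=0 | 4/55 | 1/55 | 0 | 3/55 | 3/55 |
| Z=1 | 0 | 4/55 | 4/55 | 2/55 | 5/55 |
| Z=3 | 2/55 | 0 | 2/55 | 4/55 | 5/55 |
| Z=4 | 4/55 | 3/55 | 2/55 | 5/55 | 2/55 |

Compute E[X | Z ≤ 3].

229/39

P(Z ≤ 3) = 39/55.
Summing X·P(X=x,Z=y) over the conditioning event gives 229/55.
E[X | Z ≤ 3] = (229/55) / (39/55) = 229/39.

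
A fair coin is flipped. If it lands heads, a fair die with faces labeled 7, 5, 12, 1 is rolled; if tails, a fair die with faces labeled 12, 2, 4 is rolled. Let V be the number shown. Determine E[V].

E[V | heads] = (7+5+12+1)/4 = 25/4.
E[V | tails] = (12+2+4)/3 = 6.
E[V] = (1/2)·(25/4) + (1/2)·(6) = 49/8.

49/8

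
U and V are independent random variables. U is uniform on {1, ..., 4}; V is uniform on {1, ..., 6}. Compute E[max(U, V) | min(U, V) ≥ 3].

37/8

P(min(U, V) ≥ 3) = 1/3.
Summing max(U,V)·P(x,y) over outcomes with min(U, V) ≥ 3 gives 37/24.
E[max(U, V) | min(U, V) ≥ 3] = (37/24) / (1/3) = 37/8.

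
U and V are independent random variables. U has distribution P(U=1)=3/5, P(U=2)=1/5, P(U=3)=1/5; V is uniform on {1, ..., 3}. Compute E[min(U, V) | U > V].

4/3

P(U > V) = 1/5.
Summing min(U,V)·P(x,y) over outcomes with U > V gives 4/15.
E[min(U, V) | U > V] = (4/15) / (1/5) = 4/3.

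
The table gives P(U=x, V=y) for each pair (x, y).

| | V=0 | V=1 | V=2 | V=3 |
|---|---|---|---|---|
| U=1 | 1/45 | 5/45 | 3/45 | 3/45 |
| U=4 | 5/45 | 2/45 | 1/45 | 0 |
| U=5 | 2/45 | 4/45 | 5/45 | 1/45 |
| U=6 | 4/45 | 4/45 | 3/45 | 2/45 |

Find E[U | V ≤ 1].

P(V ≤ 1) = 3/5.
Σ U·P over the event = 1·(1/45) + 1·(5/45) + 4·(5/45) + 4·(2/45) + 5·(2/45) + 5·(4/45) + 6·(4/45) + 6·(4/45) = 112/45.
E[U | V ≤ 1] = (112/45) / (3/5) = 112/27.

112/27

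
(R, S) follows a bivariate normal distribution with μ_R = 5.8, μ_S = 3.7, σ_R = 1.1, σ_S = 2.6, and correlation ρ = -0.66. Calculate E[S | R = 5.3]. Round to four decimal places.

The regression of S on R has slope ρ·σ_S/σ_R and passes through (μ_R, μ_S).
E[S | R=5.3] = 3.7 + (-0.66)·(2.6/1.1)·(5.3 − (5.8)) = 3.7 + (-1.56)·(-0.5) = 4.4800.

4.4800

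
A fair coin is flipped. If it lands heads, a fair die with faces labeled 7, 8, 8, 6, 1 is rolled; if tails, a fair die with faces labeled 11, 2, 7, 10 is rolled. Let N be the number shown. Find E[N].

E[N | heads] = (7+8+8+6+1)/5 = 6.
E[N | tails] = (11+2+7+10)/4 = 15/2.
By the law of total expectation,
E[N] = (1/2)·(6) + (1/2)·(15/2) = 27/4.

27/4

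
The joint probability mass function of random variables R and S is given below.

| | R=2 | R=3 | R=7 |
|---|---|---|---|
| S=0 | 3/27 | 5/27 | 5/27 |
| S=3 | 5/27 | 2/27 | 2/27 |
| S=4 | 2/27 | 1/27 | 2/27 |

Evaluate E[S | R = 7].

P(R = 7) = 1/3.
Summing S·P(R=x,S=y) over the conditioning event gives 14/27.
E[S | R = 7] = (14/27) / (1/3) = 14/9.

14/9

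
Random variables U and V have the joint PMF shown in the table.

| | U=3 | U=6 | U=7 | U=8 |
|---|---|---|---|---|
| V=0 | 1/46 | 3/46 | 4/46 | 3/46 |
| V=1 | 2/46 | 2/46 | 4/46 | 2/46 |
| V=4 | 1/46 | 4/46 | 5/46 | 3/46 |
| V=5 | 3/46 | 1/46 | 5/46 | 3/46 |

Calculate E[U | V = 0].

73/11

P(V = 0) = 11/46.
Σ U·P over the event = 3·(1/46) + 6·(3/46) + 7·(4/46) + 8·(3/46) = 73/46.
E[U | V = 0] = (73/46) / (11/46) = 73/11.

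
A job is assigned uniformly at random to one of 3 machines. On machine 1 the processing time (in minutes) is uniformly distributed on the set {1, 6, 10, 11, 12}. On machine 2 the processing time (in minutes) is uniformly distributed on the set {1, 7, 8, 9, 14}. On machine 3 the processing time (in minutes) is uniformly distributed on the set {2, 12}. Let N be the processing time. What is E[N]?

38/5

E[N | machine 1] = (1+6+10+11+12)/5 = 8.
E[N | machine 2] = (1+7+8+9+14)/5 = 39/5.
E[N | machine 3] = (2+12)/2 = 7.
By the law of total expectation,
E[N] = (1/3)·(8) + (1/3)·(39/5) + (1/3)·(7) = 38/5.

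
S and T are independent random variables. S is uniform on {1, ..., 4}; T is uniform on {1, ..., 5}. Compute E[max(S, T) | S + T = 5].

7/2

Outcomes with S + T = 5: (1,4), (2,3), (3,2), (4,1), each with probability 1/20.
E[max(S, T) | S + T = 5] = (4 + 3 + 3 + 4) / 4 = 7/2.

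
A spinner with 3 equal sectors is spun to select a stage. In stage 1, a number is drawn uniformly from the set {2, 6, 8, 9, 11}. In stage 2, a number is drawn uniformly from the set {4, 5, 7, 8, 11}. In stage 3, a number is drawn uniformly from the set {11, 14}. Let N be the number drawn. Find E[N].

E[N | stage 1] = (2+6+8+9+11)/5 = 36/5.
E[N | stage 2] = (4+5+7+8+11)/5 = 7.
E[N | stage 3] = (11+14)/2 = 25/2.
E[N] = (1/3)·(36/5) + (1/3)·(7) + (1/3)·(25/2) = 89/10.

89/10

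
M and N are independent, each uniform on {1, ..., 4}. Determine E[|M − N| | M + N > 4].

7/5

Outcomes with M + N > 4: (1,4), (2,3), (2,4), (3,2), (3,3), (3,4), (4,1), (4,2), (4,3), (4,4), each with probability 1/16.
E[|M − N| | M + N > 4] = (3 + 1 + 2 + 1 + 0 + 1 + 3 + 2 + 1 + 0) / 10 = 7/5.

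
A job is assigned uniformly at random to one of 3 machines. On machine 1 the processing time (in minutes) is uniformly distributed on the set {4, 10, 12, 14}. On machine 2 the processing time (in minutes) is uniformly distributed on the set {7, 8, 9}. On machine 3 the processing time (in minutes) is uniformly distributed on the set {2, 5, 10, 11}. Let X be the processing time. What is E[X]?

E[X | machine 1] = (4+10+12+14)/4 = 10.
E[X | machine 2] = (7+8+9)/3 = 8.
E[X | machine 3] = (2+5+10+11)/4 = 7.
E[X] = (1/3)·(10) + (1/3)·(8) + (1/3)·(7) = 25/3.

25/3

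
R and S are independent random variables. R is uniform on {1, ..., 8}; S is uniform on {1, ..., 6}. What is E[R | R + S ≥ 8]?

P(R + S ≥ 8) = 9/16.
Summing R·P(x,y) over outcomes with R + S ≥ 8 gives 10/3.
E[R | R + S ≥ 8] = (10/3) / (9/16) = 160/27.

160/27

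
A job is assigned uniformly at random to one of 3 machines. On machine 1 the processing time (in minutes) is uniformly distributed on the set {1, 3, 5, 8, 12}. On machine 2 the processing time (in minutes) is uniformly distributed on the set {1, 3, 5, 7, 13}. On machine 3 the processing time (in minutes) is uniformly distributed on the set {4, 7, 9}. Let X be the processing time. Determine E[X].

274/45

E[X | machine 1] = (1+3+5+8+12)/5 = 29/5.
E[X | machine 2] = (1+3+5+7+13)/5 = 29/5.
E[X | machine 3] = (4+7+9)/3 = 20/3.
E[X] = (1/3)·(29/5) + (1/3)·(29/5) + (1/3)·(20/3) = 274/45.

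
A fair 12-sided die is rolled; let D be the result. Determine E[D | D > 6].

19/2

Given D > 6, D is equally likely to be any of {7, 8, 9, 10, 11, 12}.
E[D | D > 6] = (7 + 8 + 9 + 10 + 11 + 12) / 6 = 19/2.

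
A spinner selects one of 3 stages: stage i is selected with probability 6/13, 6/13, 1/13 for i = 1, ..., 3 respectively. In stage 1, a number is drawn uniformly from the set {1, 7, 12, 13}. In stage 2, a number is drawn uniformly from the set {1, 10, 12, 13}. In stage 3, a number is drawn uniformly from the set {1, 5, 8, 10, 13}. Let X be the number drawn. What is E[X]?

E[X | stage 1] = (1+7+12+13)/4 = 33/4.
E[X | stage 2] = (1+10+12+13)/4 = 9.
E[X | stage 3] = (1+5+8+10+13)/5 = 37/5.
By the law of total expectation,
E[X] = (6/13)·(33/4) + (6/13)·(9) + (1/13)·(37/5) = 1109/130.

1109/130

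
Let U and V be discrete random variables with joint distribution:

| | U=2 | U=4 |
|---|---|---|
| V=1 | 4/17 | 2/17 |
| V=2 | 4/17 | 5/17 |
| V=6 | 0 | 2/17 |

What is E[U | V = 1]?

P(V = 1) = 6/17.
Σ U·P over the event = 2·(4/17) + 4·(2/17) = 16/17.
E[U | V = 1] = (16/17) / (6/17) = 8/3.

8/3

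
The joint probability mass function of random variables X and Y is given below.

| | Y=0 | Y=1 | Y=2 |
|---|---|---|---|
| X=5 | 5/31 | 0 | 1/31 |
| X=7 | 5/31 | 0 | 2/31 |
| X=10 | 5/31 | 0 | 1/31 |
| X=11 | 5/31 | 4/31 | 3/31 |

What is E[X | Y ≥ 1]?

106/11

P(Y ≥ 1) = 11/31.
Σ X·P over the event = 5·(1/31) + 7·(2/31) + 10·(1/31) + 11·(4/31) + 11·(3/31) = 106/31.
E[X | Y ≥ 1] = (106/31) / (11/31) = 106/11.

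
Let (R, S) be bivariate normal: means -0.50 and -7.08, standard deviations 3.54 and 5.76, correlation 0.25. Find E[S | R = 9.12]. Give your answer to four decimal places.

-3.1668

The regression of S on R has slope ρ·σ_S/σ_R and passes through (μ_R, μ_S).
E[S | R=9.12] = -7.08 + (0.25)·(5.76/3.54)·(9.12 − (-0.50)) = -7.08 + (0.40678)·(9.62) = -3.1668.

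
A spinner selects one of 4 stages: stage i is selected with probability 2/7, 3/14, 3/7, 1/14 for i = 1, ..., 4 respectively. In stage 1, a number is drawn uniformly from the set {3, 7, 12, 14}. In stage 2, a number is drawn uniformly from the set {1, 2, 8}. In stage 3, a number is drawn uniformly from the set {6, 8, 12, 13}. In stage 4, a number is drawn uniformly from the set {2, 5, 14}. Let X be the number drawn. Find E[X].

E[X | stage 1] = (3+7+12+14)/4 = 9.
E[X | stage 2] = (1+2+8)/3 = 11/3.
E[X | stage 3] = (6+8+12+13)/4 = 39/4.
E[X | stage 4] = (2+5+14)/3 = 7.
By the law of total expectation,
E[X] = (2/7)·(9) + (3/14)·(11/3) + (3/7)·(39/4) + (1/14)·(7) = 225/28.

225/28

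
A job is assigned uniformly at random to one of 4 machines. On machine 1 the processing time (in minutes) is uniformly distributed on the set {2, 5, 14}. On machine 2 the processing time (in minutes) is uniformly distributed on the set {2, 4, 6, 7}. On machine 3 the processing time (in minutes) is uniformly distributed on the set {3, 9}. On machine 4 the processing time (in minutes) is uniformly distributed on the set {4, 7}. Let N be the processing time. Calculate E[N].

93/16

E[N | machine 1] = (2+5+14)/3 = 7.
E[N | machine 2] = (2+4+6+7)/4 = 19/4.
E[N | machine 3] = (3+9)/2 = 6.
E[N | machine 4] = (4+7)/2 = 11/2.
E[N] = (1/4)·(7) + (1/4)·(19/4) + (1/4)·(6) + (1/4)·(11/2) = 93/16.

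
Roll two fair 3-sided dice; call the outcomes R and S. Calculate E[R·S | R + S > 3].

P(R + S > 3) = 2/3.
Summing RS·P(x,y) over outcomes with R + S > 3 gives 31/9.
E[R·S | R + S > 3] = (31/9) / (2/3) = 31/6.

31/6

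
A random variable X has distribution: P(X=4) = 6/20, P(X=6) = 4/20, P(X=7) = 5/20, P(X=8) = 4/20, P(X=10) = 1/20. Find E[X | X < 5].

4

P(X < 5) = 3/10.
Σ over the event: 4·3/10 = 6/5.
E[X | X < 5] = (6/5) / (3/10) = 4.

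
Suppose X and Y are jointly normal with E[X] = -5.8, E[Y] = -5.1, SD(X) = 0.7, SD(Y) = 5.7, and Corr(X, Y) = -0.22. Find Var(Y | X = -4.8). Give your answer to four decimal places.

The conditional variance in a bivariate normal is σ_Y²(1 − ρ²), independent of x.
Var(Y | X=-4.8) = (5.7)²·(1 − (-0.22)²) = 32.49·0.9516 = 30.9175.

30.9175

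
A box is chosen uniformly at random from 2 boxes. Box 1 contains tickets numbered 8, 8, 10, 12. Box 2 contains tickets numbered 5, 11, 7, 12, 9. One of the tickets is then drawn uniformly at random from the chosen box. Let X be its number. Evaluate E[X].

E[X | box 1] = (8+8+10+12)/4 = 19/2.
E[X | box 2] = (5+11+7+12+9)/5 = 44/5.
E[X] = (1/2)·(19/2) + (1/2)·(44/5) = 183/20.

183/20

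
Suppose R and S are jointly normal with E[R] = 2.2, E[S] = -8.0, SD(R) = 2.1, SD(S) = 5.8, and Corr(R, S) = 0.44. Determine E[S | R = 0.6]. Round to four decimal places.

E[S | R=x] = μ_S + ρ(σ_S/σ_R)(x − μ_R) for jointly normal variables.
E[S | R=0.6] = -8.0 + (0.44)·(5.8/2.1)·(0.6 − (2.2)) = -8.0 + (1.21524)·(-1.6) = -9.9444.

-9.9444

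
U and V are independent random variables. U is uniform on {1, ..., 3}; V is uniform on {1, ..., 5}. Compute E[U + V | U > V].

4

Outcomes with U > V: (2,1), (3,1), (3,2), each with probability 1/15.
E[U + V | U > V] = (3 + 4 + 5) / 3 = 4.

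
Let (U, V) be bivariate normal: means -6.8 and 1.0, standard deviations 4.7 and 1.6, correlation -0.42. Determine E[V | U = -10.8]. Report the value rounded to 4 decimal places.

1.5719

E[V | U=x] = μ_V + ρ(σ_V/σ_U)(x − μ_U) for jointly normal variables.
E[V | U=-10.8] = 1.0 + (-0.42)·(1.6/4.7)·(-10.8 − (-6.8)) = 1.0 + (-0.14298)·(-4) = 1.5719.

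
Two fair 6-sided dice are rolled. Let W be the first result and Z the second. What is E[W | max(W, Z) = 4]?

22/7

Outcomes with max(W, Z) = 4: (1,4), (2,4), (3,4), (4,1), (4,2), (4,3), (4,4), each with probability 1/36.
E[W | max(W, Z) = 4] = (1 + 2 + 3 + 4 + 4 + 4 + 4) / 7 = 22/7.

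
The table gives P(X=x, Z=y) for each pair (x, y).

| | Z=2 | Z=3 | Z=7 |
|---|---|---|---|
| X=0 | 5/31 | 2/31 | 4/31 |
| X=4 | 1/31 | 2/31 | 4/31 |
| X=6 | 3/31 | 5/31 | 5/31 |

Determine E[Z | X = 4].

P(X = 4) = 7/31.
Σ Z·P over the event = 2·(1/31) + 3·(2/31) + 7·(4/31) = 36/31.
E[Z | X = 4] = (36/31) / (7/31) = 36/7.

36/7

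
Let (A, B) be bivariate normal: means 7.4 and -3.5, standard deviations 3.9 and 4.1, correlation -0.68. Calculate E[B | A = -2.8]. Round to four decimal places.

3.7917

The regression of B on A has slope ρ·σ_B/σ_A and passes through (μ_A, μ_B).
E[B | A=-2.8] = -3.5 + (-0.68)·(4.1/3.9)·(-2.8 − (7.4)) = -3.5 + (-0.71487)·(-10.2) = 3.7917.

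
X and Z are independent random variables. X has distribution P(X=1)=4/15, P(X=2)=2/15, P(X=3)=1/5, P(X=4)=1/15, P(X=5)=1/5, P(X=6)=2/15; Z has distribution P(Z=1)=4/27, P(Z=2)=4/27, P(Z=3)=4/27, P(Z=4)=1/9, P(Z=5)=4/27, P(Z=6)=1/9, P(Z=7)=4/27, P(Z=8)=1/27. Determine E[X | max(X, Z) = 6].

P(max(X, Z) = 6) = 83/405.
Summing X·P(x,y) over outcomes with max(X, Z) = 6 gives 124/135.
E[X | max(X, Z) = 6] = (124/135) / (83/405) = 372/83.

372/83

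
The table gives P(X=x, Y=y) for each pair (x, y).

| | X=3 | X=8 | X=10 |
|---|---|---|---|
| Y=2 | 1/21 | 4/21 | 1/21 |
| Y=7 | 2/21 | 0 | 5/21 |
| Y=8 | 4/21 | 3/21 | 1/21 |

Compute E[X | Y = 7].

P(Y = 7) = 1/3.
Σ X·P over the event = 3·(2/21) + 10·(5/21) = 8/3.
E[X | Y = 7] = (8/3) / (1/3) = 8.

8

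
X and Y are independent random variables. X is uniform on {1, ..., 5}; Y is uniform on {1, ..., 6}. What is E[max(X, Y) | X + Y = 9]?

16/3

Outcomes with X + Y = 9: (3,6), (4,5), (5,4), each with probability 1/30.
E[max(X, Y) | X + Y = 9] = (6 + 5 + 5) / 3 = 16/3.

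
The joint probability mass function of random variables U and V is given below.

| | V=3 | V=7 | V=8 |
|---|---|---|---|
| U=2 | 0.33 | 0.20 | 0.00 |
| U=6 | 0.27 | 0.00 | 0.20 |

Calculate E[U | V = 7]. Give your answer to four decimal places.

P(V = 7) = 0.20.
Σ U·P over the event = 2·(0.20) = 0.40.
E[U | V = 7] = (0.40) / (0.20) = 2.0000.

2.0000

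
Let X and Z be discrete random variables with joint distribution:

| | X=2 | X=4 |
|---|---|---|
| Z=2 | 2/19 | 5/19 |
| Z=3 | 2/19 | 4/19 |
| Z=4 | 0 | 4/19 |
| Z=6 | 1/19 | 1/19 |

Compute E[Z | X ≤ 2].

16/5

P(X ≤ 2) = 5/19.
Σ Z·P over the event = 2·(2/19) + 3·(2/19) + 6·(1/19) = 16/19.
E[Z | X ≤ 2] = (16/19) / (5/19) = 16/5.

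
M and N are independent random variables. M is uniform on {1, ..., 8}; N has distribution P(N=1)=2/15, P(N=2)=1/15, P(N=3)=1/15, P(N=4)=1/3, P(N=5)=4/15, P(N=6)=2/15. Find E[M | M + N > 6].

P(M + N > 6) = 89/120.
Summing M·P(x,y) over outcomes with M + N > 6 gives 95/24.
E[M | M + N > 6] = (95/24) / (89/120) = 475/89.

475/89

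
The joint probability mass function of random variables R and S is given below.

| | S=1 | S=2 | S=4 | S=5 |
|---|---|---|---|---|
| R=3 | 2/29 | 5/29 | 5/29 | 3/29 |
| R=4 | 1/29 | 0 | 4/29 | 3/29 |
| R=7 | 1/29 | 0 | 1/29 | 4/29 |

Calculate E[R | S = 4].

19/5

P(S = 4) = 10/29.
Σ R·P over the event = 3·(5/29) + 4·(4/29) + 7·(1/29) = 38/29.
E[R | S = 4] = (38/29) / (10/29) = 19/5.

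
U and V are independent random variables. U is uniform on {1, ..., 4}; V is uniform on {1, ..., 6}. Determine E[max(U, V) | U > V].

10/3

Outcomes with U > V: (2,1), (3,1), (3,2), (4,1), (4,2), (4,3), each with probability 1/24.
E[max(U, V) | U > V] = (2 + 3 + 3 + 4 + 4 + 4) / 6 = 10/3.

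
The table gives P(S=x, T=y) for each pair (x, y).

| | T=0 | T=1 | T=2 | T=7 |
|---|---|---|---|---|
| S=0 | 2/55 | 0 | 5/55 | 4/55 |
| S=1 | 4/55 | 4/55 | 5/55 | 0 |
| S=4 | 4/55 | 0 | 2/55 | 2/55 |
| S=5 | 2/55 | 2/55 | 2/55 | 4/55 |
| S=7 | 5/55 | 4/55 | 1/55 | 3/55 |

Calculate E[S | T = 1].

P(T = 1) = 2/11.
Summing S·P(S=x,T=y) over the conditioning event gives 42/55.
E[S | T = 1] = (42/55) / (2/11) = 21/5.

21/5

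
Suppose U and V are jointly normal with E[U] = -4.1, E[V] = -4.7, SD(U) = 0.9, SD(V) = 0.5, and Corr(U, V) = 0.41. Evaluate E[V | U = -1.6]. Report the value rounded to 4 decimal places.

-4.1306

The regression of V on U has slope ρ·σ_V/σ_U and passes through (μ_U, μ_V).
E[V | U=-1.6] = -4.7 + (0.41)·(0.5/0.9)·(-1.6 − (-4.1)) = -4.7 + (0.22778)·(2.5) = -4.1306.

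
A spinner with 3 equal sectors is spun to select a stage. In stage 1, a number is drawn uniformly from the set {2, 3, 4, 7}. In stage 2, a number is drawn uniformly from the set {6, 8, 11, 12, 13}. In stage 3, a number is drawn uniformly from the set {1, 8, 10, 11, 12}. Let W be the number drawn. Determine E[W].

E[W | stage 1] = (2+3+4+7)/4 = 4.
E[W | stage 2] = (6+8+11+12+13)/5 = 10.
E[W | stage 3] = (1+8+10+11+12)/5 = 42/5.
E[W] = (1/3)·(4) + (1/3)·(10) + (1/3)·(42/5) = 112/15.

112/15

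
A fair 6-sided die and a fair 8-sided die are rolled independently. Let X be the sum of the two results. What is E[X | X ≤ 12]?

P(X ≤ 12) = 15/16.
E[X | X ≤ 12] = (43/6) / (15/16) = 344/45.

344/45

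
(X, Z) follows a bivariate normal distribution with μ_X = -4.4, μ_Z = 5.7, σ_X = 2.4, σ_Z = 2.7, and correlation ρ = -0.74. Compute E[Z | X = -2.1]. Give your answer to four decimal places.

E[Z | X=x] = μ_Z + ρ(σ_Z/σ_X)(x − μ_X) for jointly normal variables.
E[Z | X=-2.1] = 5.7 + (-0.74)·(2.7/2.4)·(-2.1 − (-4.4)) = 5.7 + (-0.8325)·(2.3) = 3.7853.

3.7853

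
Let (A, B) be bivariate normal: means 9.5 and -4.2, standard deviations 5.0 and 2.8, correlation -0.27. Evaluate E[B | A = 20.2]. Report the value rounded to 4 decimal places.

-5.8178

The regression of B on A has slope ρ·σ_B/σ_A and passes through (μ_A, μ_B).
E[B | A=20.2] = -4.2 + (-0.27)·(2.8/5.0)·(20.2 − (9.5)) = -4.2 + (-0.1512)·(10.7) = -5.8178.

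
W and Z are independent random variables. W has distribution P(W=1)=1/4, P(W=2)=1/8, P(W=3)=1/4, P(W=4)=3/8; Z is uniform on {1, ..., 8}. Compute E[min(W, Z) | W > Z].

25/14

P(W > Z) = 7/32.
Summing min(W,Z)·P(x,y) over outcomes with W > Z gives 25/64.
E[min(W, Z) | W > Z] = (25/64) / (7/32) = 25/14.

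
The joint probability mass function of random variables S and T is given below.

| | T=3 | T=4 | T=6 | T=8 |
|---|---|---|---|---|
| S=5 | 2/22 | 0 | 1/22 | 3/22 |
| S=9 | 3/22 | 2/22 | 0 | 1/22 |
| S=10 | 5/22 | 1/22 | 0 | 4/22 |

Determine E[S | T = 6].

P(T = 6) = 1/22.
Summing S·P(S=x,T=y) over the conditioning event gives 5/22.
E[S | T = 6] = (5/22) / (1/22) = 5.

5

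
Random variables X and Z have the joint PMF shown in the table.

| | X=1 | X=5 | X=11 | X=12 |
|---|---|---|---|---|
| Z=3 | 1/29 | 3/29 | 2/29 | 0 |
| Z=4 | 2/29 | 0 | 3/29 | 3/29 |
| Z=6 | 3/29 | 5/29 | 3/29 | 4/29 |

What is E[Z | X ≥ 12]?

36/7

P(X ≥ 12) = 7/29.
Σ Z·P over the event = 4·(3/29) + 6·(4/29) = 36/29.
E[Z | X ≥ 12] = (36/29) / (7/29) = 36/7.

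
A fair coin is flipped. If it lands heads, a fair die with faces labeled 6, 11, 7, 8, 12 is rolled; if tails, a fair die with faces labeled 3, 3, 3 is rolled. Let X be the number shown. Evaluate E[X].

E[X | heads] = (6+11+7+8+12)/5 = 44/5.
E[X | tails] = (3+3+3)/3 = 3.
By the law of total expectation,
E[X] = (1/2)·(44/5) + (1/2)·(3) = 59/10.

59/10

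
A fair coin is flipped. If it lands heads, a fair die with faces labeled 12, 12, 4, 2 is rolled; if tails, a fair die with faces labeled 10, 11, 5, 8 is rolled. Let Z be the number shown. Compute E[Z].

E[Z | heads] = (12+12+4+2)/4 = 15/2.
E[Z | tails] = (10+11+5+8)/4 = 17/2.
E[Z] = (1/2)·(15/2) + (1/2)·(17/2) = 8.

8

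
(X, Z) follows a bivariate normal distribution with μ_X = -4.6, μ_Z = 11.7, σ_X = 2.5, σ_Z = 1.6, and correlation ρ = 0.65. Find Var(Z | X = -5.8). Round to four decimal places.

1.4784

The conditional variance in a bivariate normal is σ_Z²(1 − ρ²), independent of x.
Var(Z | X=-5.8) = (1.6)²·(1 − (0.65)²) = 2.56·0.5775 = 1.4784.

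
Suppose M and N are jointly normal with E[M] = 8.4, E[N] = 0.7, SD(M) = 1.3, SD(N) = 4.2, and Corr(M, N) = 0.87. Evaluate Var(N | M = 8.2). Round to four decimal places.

4.2883

Var(N | M=x) = (1 − ρ²)·σ_N².
Var(N | M=8.2) = (4.2)²·(1 − (0.87)²) = 17.64·0.2431 = 4.2883.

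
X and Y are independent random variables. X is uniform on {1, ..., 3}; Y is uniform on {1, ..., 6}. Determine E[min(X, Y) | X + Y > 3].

29/15

P(X + Y > 3) = 5/6.
Summing min(X,Y)·P(x,y) over outcomes with X + Y > 3 gives 29/18.
E[min(X, Y) | X + Y > 3] = (29/18) / (5/6) = 29/15.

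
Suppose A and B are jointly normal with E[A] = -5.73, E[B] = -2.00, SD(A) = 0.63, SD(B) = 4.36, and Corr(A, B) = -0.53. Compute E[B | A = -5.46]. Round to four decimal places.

The regression of B on A has slope ρ·σ_B/σ_A and passes through (μ_A, μ_B).
E[B | A=-5.46] = -2.00 + (-0.53)·(4.36/0.63)·(-5.46 − (-5.73)) = -2.00 + (-3.6679)·(0.27) = -2.9903.

-2.9903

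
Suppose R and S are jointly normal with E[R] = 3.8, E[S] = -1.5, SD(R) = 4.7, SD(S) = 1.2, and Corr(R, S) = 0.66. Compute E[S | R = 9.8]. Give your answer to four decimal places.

-0.4889

For a bivariate normal, E[S | R=x] = μ_S + ρ·(σ_S/σ_R)·(x − μ_R).
E[S | R=9.8] = -1.5 + (0.66)·(1.2/4.7)·(9.8 − (3.8)) = -1.5 + (0.16851)·(6) = -0.4889.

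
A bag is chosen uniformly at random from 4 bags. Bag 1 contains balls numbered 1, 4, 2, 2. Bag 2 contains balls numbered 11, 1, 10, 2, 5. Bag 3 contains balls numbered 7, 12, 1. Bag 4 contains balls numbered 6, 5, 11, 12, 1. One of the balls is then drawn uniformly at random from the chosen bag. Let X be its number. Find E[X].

1303/240

E[X | bag 1] = (1+4+2+2)/4 = 9/4.
E[X | bag 2] = (11+1+10+2+5)/5 = 29/5.
E[X | bag 3] = (7+12+1)/3 = 20/3.
E[X | bag 4] = (6+5+11+12+1)/5 = 7.
By the law of total expectation,
E[X] = (1/4)·(9/4) + (1/4)·(29/5) + (1/4)·(20/3) + (1/4)·(7) = 1303/240.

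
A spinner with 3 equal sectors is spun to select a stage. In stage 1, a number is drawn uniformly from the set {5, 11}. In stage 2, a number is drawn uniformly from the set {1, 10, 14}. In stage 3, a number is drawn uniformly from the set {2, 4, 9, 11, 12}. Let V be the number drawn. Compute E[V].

359/45

E[V | stage 1] = (5+11)/2 = 8.
E[V | stage 2] = (1+10+14)/3 = 25/3.
E[V | stage 3] = (2+4+9+11+12)/5 = 38/5.
E[V] = (1/3)·(8) + (1/3)·(25/3) + (1/3)·(38/5) = 359/45.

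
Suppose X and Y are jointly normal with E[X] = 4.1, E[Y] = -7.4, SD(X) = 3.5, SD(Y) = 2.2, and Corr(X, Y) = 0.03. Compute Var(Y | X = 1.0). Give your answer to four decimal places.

For a bivariate normal, Var(Y | X=x) = σ_Y²(1 − ρ²).
Var(Y | X=1.0) = (2.2)²·(1 − (0.03)²) = 4.84·0.9991 = 4.8356.

4.8356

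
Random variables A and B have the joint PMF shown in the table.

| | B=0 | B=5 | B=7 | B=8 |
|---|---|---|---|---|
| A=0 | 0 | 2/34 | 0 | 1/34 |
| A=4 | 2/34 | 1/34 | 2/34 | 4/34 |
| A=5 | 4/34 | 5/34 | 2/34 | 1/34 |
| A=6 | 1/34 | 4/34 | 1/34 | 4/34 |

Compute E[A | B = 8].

P(B = 8) = 5/17.
Summing A·P(A=x,B=y) over the conditioning event gives 45/34.
E[A | B = 8] = (45/34) / (5/17) = 9/2.

9/2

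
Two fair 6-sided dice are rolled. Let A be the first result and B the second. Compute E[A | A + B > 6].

P(A + B > 6) = 7/12.
Summing A·P(x,y) over outcomes with A + B > 6 gives 91/36.
E[A | A + B > 6] = (91/36) / (7/12) = 13/3.

13/3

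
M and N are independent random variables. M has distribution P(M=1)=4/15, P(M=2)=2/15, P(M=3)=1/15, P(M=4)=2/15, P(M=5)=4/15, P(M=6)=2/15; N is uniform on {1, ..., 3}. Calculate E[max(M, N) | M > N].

P(M > N) = 28/45.
Summing max(M,N)·P(x,y) over outcomes with M > N gives 26/9.
E[max(M, N) | M > N] = (26/9) / (28/45) = 65/14.

65/14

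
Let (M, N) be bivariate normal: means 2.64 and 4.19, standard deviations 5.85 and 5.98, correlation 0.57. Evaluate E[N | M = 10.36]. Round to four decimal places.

E[N | M=x] = μ_N + ρ(σ_N/σ_M)(x − μ_M) for jointly normal variables.
E[N | M=10.36] = 4.19 + (0.57)·(5.98/5.85)·(10.36 − (2.64)) = 4.19 + (0.58267)·(7.72) = 8.6882.

8.6882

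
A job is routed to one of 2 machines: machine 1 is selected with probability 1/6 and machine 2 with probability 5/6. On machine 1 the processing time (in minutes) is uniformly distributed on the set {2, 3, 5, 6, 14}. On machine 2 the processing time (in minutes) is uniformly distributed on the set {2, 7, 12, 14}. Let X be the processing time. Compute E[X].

199/24

E[X | machine 1] = (2+3+5+6+14)/5 = 6.
E[X | machine 2] = (2+7+12+14)/4 = 35/4.
By the law of total expectation,
E[X] = (1/6)·(6) + (5/6)·(35/4) = 199/24.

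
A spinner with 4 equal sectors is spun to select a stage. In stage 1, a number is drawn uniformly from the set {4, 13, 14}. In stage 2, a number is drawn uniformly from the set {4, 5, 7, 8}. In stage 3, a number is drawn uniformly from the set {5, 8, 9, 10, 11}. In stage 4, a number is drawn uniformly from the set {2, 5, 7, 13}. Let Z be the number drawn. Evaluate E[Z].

E[Z | stage 1] = (4+13+14)/3 = 31/3.
E[Z | stage 2] = (4+5+7+8)/4 = 6.
E[Z | stage 3] = (5+8+9+10+11)/5 = 43/5.
E[Z | stage 4] = (2+5+7+13)/4 = 27/4.
By the law of total expectation,
E[Z] = (1/4)·(31/3) + (1/4)·(6) + (1/4)·(43/5) + (1/4)·(27/4) = 1901/240.

1901/240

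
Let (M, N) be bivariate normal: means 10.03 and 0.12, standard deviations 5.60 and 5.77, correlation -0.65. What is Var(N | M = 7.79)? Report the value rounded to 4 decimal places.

For a bivariate normal, Var(N | M=x) = σ_N²(1 − ρ²).
Var(N | M=7.79) = (5.77)²·(1 − (-0.65)²) = 33.2929·0.5775 = 19.2266.

19.2266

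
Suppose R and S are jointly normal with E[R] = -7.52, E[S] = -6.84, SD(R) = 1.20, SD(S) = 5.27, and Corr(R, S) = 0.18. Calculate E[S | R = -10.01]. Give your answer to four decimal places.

-8.8083

The regression of S on R has slope ρ·σ_S/σ_R and passes through (μ_R, μ_S).
E[S | R=-10.01] = -6.84 + (0.18)·(5.27/1.20)·(-10.01 − (-7.52)) = -6.84 + (0.7905)·(-2.49) = -8.8083.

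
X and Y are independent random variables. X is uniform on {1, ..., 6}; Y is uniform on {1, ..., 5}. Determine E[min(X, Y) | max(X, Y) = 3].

9/5

Outcomes with max(X, Y) = 3: (1,3), (2,3), (3,1), (3,2), (3,3), each with probability 1/30.
E[min(X, Y) | max(X, Y) = 3] = (1 + 2 + 1 + 2 + 3) / 5 = 9/5.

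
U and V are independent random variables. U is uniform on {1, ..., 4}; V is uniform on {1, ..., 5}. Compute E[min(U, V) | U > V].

5/3

Outcomes with U > V: (2,1), (3,1), (3,2), (4,1), (4,2), (4,3), each with probability 1/20.
E[min(U, V) | U > V] = (1 + 1 + 2 + 1 + 2 + 3) / 6 = 5/3.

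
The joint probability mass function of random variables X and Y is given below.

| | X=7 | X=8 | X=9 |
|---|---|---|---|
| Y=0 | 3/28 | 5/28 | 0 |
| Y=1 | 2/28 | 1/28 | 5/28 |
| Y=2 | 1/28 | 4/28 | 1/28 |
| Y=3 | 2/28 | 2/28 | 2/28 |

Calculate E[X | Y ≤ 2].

P(Y ≤ 2) = 11/14.
Σ X·P over the event = 7·(3/28) + 7·(2/28) + 7·(1/28) + 8·(5/28) + 8·(1/28) + 8·(4/28) + 9·(5/28) + 9·(1/28) = 44/7.
E[X | Y ≤ 2] = (44/7) / (11/14) = 8.

8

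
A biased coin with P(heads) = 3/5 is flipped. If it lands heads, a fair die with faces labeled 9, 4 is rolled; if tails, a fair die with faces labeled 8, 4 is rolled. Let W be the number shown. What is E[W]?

E[W | heads] = (9+4)/2 = 13/2.
E[W | tails] = (8+4)/2 = 6.
E[W] = (3/5)·(13/2) + (2/5)·(6) = 63/10.

63/10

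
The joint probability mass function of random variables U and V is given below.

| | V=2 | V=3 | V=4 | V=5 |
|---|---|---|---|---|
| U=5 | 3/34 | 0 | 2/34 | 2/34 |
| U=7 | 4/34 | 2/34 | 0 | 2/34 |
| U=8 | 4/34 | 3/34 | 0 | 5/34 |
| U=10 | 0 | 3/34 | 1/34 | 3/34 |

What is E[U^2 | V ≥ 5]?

P(V ≥ 5) = 6/17.
Σ U^2·P over the event = 25·(2/34) + 49·(2/34) + 64·(5/34) + 100·(3/34) = 384/17.
E[U^2 | V ≥ 5] = (384/17) / (6/17) = 64.

64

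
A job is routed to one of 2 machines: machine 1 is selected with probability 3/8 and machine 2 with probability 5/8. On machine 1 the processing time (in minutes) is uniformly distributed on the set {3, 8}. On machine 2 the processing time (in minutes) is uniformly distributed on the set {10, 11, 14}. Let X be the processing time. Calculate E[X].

449/48

E[X | machine 1] = (3+8)/2 = 11/2.
E[X | machine 2] = (10+11+14)/3 = 35/3.
By the law of total expectation,
E[X] = (3/8)·(11/2) + (5/8)·(35/3) = 449/48.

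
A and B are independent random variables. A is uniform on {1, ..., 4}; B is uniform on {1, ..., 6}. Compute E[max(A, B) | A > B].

10/3

Outcomes with A > B: (2,1), (3,1), (3,2), (4,1), (4,2), (4,3), each with probability 1/24.
E[max(A, B) | A > B] = (2 + 3 + 3 + 4 + 4 + 4) / 6 = 10/3.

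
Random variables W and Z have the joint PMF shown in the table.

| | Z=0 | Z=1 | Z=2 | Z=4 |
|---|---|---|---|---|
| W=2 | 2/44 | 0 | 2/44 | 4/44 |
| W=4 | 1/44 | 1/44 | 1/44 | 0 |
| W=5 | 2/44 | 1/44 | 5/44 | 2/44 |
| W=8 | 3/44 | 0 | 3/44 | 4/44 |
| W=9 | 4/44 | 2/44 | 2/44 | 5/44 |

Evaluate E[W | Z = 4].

P(Z = 4) = 15/44.
Σ W·P over the event = 2·(4/44) + 5·(2/44) + 8·(4/44) + 9·(5/44) = 95/44.
E[W | Z = 4] = (95/44) / (15/44) = 19/3.

19/3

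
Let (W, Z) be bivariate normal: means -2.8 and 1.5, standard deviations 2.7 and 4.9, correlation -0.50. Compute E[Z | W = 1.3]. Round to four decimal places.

The regression of Z on W has slope ρ·σ_Z/σ_W and passes through (μ_W, μ_Z).
E[Z | W=1.3] = 1.5 + (-0.50)·(4.9/2.7)·(1.3 − (-2.8)) = 1.5 + (-0.90741)·(4.1) = -2.2204.

-2.2204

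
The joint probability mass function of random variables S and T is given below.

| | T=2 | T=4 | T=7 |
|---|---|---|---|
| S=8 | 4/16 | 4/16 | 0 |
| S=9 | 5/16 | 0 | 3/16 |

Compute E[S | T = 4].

8

P(T = 4) = 1/4.
Σ S·P over the event = 8·(4/16) = 2.
E[S | T = 4] = (2) / (1/4) = 8.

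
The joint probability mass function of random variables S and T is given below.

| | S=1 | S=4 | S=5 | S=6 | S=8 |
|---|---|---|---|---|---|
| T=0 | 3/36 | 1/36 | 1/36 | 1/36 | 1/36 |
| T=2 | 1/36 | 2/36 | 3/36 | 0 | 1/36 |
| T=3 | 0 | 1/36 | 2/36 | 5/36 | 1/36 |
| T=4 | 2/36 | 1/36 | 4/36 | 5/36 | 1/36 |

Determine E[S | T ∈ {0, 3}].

39/8

P(T ∈ {0, 3}) = 4/9.
Summing S·P(S=x,T=y) over the conditioning event gives 13/6.
E[S | T ∈ {0, 3}] = (13/6) / (4/9) = 39/8.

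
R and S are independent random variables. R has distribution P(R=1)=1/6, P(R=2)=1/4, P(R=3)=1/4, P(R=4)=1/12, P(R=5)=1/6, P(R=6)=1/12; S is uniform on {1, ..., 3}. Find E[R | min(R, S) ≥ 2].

P(min(R, S) ≥ 2) = 5/9.
Summing R·P(x,y) over outcomes with min(R, S) ≥ 2 gives 35/18.
E[R | min(R, S) ≥ 2] = (35/18) / (5/9) = 7/2.

7/2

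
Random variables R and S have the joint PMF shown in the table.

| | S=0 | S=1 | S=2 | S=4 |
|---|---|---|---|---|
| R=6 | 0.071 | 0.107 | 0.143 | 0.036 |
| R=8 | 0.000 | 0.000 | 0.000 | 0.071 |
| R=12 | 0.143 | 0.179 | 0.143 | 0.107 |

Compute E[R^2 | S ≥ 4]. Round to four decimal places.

99.2897

P(S ≥ 4) = 0.214.
Σ R^2·P over the event = 36·(0.036) + 64·(0.071) + 144·(0.107) = 21.248.
E[R^2 | S ≥ 4] = (21.248) / (0.214) = 99.2897.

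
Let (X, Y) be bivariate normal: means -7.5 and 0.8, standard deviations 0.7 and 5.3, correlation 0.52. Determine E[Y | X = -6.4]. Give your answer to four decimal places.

5.1309

E[Y | X=x] = μ_Y + ρ(σ_Y/σ_X)(x − μ_X) for jointly normal variables.
E[Y | X=-6.4] = 0.8 + (0.52)·(5.3/0.7)·(-6.4 − (-7.5)) = 0.8 + (3.93714)·(1.1) = 5.1309.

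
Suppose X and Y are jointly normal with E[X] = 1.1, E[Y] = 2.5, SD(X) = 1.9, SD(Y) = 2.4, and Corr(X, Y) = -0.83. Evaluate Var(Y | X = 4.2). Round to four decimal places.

1.7919

The conditional variance in a bivariate normal is σ_Y²(1 − ρ²), independent of x.
Var(Y | X=4.2) = (2.4)²·(1 − (-0.83)²) = 5.76·0.3111 = 1.7919.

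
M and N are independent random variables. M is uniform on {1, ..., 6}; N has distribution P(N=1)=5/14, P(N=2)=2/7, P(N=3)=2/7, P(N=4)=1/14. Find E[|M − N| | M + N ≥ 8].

P(M + N ≥ 8) = 5/28.
Summing |M−N|·P(x,y) over outcomes with M + N ≥ 8 gives 13/28.
E[|M − N| | M + N ≥ 8] = (13/28) / (5/28) = 13/5.

13/5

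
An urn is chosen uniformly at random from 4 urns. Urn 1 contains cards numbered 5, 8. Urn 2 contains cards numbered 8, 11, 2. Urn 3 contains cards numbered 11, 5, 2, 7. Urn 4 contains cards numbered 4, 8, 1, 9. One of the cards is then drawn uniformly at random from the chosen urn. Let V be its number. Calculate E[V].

E[V | urn 1] = (5+8)/2 = 13/2.
E[V | urn 2] = (8+11+2)/3 = 7.
E[V | urn 3] = (11+5+2+7)/4 = 25/4.
E[V | urn 4] = (4+8+1+9)/4 = 11/2.
By the law of total expectation,
E[V] = (1/4)·(13/2) + (1/4)·(7) + (1/4)·(25/4) + (1/4)·(11/2) = 101/16.

101/16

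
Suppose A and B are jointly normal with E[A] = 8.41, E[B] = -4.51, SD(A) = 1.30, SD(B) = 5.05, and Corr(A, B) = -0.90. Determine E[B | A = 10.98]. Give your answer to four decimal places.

-13.4951

For a bivariate normal, E[B | A=x] = μ_B + ρ·(σ_B/σ_A)·(x − μ_A).
E[B | A=10.98] = -4.51 + (-0.90)·(5.05/1.30)·(10.98 − (8.41)) = -4.51 + (-3.49615)·(2.57) = -13.4951.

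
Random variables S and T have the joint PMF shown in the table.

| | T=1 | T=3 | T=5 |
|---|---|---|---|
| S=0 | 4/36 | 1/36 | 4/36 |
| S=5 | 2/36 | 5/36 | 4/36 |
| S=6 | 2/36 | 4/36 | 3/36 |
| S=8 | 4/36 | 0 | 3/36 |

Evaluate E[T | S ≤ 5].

16/5

P(S ≤ 5) = 5/9.
Summing T·P(S=x,T=y) over the conditioning event gives 16/9.
E[T | S ≤ 5] = (16/9) / (5/9) = 16/5.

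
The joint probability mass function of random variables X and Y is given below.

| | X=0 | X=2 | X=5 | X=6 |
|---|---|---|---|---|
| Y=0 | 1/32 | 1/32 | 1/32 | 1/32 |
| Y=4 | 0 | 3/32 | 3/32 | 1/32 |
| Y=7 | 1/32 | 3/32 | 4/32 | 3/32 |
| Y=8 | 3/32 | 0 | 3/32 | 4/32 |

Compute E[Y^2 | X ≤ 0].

P(X ≤ 0) = 5/32.
Σ Y^2·P over the event = 0·(1/32) + 49·(1/32) + 64·(3/32) = 241/32.
E[Y^2 | X ≤ 0] = (241/32) / (5/32) = 241/5.

241/5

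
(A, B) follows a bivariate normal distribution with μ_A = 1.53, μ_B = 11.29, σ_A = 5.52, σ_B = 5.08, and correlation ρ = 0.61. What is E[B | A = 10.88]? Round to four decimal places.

E[B | A=x] = μ_B + ρ(σ_B/σ_A)(x − μ_A) for jointly normal variables.
E[B | A=10.88] = 11.29 + (0.61)·(5.08/5.52)·(10.88 − (1.53)) = 11.29 + (0.56138)·(9.35) = 16.5389.

16.5389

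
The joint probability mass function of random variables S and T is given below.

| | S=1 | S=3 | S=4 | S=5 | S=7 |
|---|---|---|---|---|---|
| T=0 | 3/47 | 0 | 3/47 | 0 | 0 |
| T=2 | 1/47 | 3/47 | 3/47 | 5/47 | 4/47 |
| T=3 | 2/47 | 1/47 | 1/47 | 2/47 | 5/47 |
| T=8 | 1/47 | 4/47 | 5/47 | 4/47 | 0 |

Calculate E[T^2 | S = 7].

61/9

P(S = 7) = 9/47.
Σ T^2·P over the event = 4·(4/47) + 9·(5/47) = 61/47.
E[T^2 | S = 7] = (61/47) / (9/47) = 61/9.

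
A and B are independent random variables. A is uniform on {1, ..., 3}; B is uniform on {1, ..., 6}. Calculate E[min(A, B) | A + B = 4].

Outcomes with A + B = 4: (1,3), (2,2), (3,1), each with probability 1/18.
E[min(A, B) | A + B = 4] = (1 + 2 + 1) / 3 = 4/3.

4/3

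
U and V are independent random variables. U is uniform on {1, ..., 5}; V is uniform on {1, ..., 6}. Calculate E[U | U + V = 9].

4

Outcomes with U + V = 9: (3,6), (4,5), (5,4), each with probability 1/30.
E[U | U + V = 9] = (3 + 4 + 5) / 3 = 4.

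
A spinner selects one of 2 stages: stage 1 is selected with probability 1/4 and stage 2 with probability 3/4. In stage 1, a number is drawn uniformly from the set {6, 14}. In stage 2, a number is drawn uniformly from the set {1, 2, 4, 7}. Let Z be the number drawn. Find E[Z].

E[Z | stage 1] = (6+14)/2 = 10.
E[Z | stage 2] = (1+2+4+7)/4 = 7/2.
By the law of total expectation,
E[Z] = (1/4)·(10) + (3/4)·(7/2) = 41/8.

41/8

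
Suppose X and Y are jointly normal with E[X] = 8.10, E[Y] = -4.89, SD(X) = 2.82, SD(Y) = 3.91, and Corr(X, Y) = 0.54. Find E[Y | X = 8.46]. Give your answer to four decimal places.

E[Y | X=x] = μ_Y + ρ(σ_Y/σ_X)(x − μ_X) for jointly normal variables.
E[Y | X=8.46] = -4.89 + (0.54)·(3.91/2.82)·(8.46 − (8.10)) = -4.89 + (0.74872)·(0.36) = -4.6205.

-4.6205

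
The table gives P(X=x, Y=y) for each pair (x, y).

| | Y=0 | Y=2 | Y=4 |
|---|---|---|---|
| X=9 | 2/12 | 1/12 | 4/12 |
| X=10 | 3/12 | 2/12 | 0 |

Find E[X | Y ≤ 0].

48/5

P(Y ≤ 0) = 5/12.
Σ X·P over the event = 9·(2/12) + 10·(3/12) = 4.
E[X | Y ≤ 0] = (4) / (5/12) = 48/5.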